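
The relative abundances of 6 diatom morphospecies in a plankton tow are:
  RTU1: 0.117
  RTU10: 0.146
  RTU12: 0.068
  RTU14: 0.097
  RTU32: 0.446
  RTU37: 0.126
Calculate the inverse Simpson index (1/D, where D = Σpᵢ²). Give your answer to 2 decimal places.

3.79

D = 0.117² + 0.146² + 0.068² + 0.097² + 0.446² + 0.126² = 0.013689 + 0.021316 + 0.004624 + 0.009409 + 0.198916 + 0.015876 = 0.263830 (working shown to 6 dp, full precision carried).
So 1/D = 3.7903, i.e. 3.79 to 2 decimal places.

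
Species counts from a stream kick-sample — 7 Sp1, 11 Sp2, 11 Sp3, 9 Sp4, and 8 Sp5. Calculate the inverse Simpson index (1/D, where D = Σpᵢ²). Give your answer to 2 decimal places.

Total N = 7+11+11+9+8 = 46, so the proportions are 0.152174, 0.23913, 0.23913, 0.195652, 0.173913 (working shown to 6 dp, full precision carried).
D = 0.152174² + 0.23913² + 0.23913² + 0.195652² + 0.173913² = 0.023157 + 0.057183 + 0.057183 + 0.038280 + 0.030246 = 0.206049.
So 1/D = 4.8532, i.e. 4.85 to 2 decimal places.

4.85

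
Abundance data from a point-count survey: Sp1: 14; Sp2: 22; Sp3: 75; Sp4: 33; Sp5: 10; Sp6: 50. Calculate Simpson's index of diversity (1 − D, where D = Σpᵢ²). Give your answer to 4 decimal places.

0.7599

Total N = 14+22+75+33+10+50 = 204, so the proportions are 0.068627, 0.107843, 0.367647, 0.161765, 0.04902, 0.245098 (working shown to 6 dp, full precision carried).
D = 0.068627² + 0.107843² + 0.367647² + 0.161765² + 0.04902² + 0.245098² = 0.004710 + 0.011630 + 0.135164 + 0.026168 + 0.002403 + 0.060073 = 0.240148.
So 1 − D = 0.759852, i.e. 0.7599 to 4 decimal places.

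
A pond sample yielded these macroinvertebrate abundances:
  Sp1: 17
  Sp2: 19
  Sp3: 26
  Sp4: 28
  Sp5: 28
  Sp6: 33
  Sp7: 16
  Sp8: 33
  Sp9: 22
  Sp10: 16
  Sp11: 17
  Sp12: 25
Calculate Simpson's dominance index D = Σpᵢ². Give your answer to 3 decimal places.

Total N = 17+19+26+28+28+33+16+33+22+16+17+25 = 280, so the proportions are 0.06071, 0.06786, 0.09286, 0.1, 0.1, 0.11786, 0.05714, 0.11786, 0.07857, 0.05714, 0.06071, 0.08929 (working shown to 5 dp, full precision carried).
D = 0.06071² + 0.06786² + 0.09286² + 0.1² + 0.1² + 0.11786² + 0.05714² + 0.11786² + 0.07857² + 0.05714² + 0.06071² + 0.08929² = 0.00369 + 0.00460 + 0.00862 + 0.01000 + 0.01000 + 0.01389 + 0.00327 + 0.01389 + 0.00617 + 0.00327 + 0.00369 + 0.00797 = 0.08906.
To 3 decimal places, D = 0.089.

0.089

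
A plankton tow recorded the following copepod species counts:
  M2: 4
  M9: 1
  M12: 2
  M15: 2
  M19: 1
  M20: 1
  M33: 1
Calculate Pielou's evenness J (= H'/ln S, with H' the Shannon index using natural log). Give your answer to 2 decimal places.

0.92

Total N = 4+1+2+2+1+1+1 = 12, so the proportions are 0.3333, 0.0833, 0.1667, 0.1667, 0.0833, 0.0833, 0.0833 (working shown to 4 dp, full precision carried).
H' = −Σ pᵢ ln pᵢ = −((-0.3662) + (-0.2071) + (-0.2986) + (-0.2986) + (-0.2071) + (-0.2071) + (-0.2071)) = 1.7918.
With S = 7 species, ln S = 1.9459, so J = 1.7918/1.9459 = 0.9208, i.e. 0.92 to 2 decimal places.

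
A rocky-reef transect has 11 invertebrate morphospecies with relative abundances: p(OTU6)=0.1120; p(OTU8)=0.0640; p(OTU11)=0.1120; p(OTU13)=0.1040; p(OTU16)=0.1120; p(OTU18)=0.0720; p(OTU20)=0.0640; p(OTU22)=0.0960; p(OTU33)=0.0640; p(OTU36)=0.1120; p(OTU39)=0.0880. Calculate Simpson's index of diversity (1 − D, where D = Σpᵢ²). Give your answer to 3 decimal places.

0.905

D = 0.112² + 0.064² + 0.112² + 0.104² + 0.112² + 0.072² + 0.064² + 0.096² + 0.064² + 0.112² + 0.088² = 0.01254 + 0.00410 + 0.01254 + 0.01082 + 0.01254 + 0.00518 + 0.00410 + 0.00922 + 0.00410 + 0.01254 + 0.00774 = 0.09542 (working shown to 5 dp, full precision carried).
So 1 − D = 0.90458, i.e. 0.905 to 3 decimal places.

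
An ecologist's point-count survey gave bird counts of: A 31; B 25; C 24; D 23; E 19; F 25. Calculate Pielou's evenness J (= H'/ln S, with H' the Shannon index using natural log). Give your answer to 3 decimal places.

0.994

Total N = 31+25+24+23+19+25 = 147, so the proportions are 0.21088, 0.17007, 0.16327, 0.15646, 0.12925, 0.17007 (working shown to 5 dp, full precision carried).
H' = −Σ pᵢ ln pᵢ = −((-0.32823) + (-0.30129) + (-0.29590) + (-0.29023) + (-0.26445) + (-0.30129)) = 1.78138.
With S = 6 species, ln S = 1.79176, so J = 1.78138/1.79176 = 0.99420, i.e. 0.994 to 3 decimal places.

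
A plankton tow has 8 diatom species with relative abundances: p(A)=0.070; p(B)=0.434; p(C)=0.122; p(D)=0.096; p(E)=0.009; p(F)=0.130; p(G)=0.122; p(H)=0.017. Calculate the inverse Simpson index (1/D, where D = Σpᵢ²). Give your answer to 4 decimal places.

4.0079

D = 0.07² + 0.434² + 0.122² + 0.096² + 0.009² + 0.13² + 0.122² + 0.017² = 0.00490000 + 0.18835600 + 0.01488400 + 0.00921600 + 0.00008100 + 0.01690000 + 0.01488400 + 0.00028900 = 0.24951000 (working shown to 8 dp, full precision carried).
So 1/D = 4.007855, i.e. 4.0079 to 4 decimal places.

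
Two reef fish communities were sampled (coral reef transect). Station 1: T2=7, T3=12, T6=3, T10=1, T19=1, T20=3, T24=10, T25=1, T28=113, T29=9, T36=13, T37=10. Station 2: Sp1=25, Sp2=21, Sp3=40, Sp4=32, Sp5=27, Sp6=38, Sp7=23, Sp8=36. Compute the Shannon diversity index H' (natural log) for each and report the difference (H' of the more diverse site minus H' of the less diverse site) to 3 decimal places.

Station 1: N=183, proportions 0.03825, 0.06557, 0.01639, 0.00546, 0.00546, 0.01639, 0.05464, 0.00546, 0.61749, 0.04918, 0.07104, 0.05464, giving H' = 1.47507 (working shown to 5 dp, full precision carried).
Station 2: N=242, proportions 0.10331, 0.08678, 0.16529, 0.13223, 0.11157, 0.15702, 0.09504, 0.14876, giving H' = 2.05421.
Difference = |1.47507 − 2.05421| = 0.57914, i.e. 0.579 to 3 decimal places.

0.579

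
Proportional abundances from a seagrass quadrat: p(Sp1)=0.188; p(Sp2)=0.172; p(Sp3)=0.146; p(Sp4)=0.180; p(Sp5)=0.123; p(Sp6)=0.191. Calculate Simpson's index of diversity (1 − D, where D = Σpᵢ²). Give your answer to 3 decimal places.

D = 0.188² + 0.172² + 0.146² + 0.18² + 0.123² + 0.191² = 0.03534 + 0.02958 + 0.02132 + 0.03240 + 0.01513 + 0.03648 = 0.17025 (working shown to 5 dp, full precision carried).
So 1 − D = 0.82975, i.e. 0.830 to 3 decimal places.

0.830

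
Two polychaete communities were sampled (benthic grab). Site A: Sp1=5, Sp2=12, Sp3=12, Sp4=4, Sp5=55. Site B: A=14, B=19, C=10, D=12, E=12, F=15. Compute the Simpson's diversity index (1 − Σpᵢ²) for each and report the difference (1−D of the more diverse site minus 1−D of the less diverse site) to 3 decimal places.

Site A: N=88, proportions 0.05682, 0.13636, 0.13636, 0.04545, 0.625, giving 1−D = 0.56689 (working shown to 5 dp, full precision carried).
Site B: N=82, proportions 0.17073, 0.23171, 0.12195, 0.14634, 0.14634, 0.18293, giving 1−D = 0.82600.
Difference = |0.56689 − 0.82600| = 0.25911, i.e. 0.259 to 3 decimal places.

0.259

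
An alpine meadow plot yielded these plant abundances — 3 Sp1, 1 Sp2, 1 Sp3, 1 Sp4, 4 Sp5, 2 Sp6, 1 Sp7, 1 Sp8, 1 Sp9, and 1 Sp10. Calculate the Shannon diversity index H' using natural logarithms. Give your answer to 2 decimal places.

Total N = 3+1+1+1+4+2+1+1+1+1 = 16, so the proportions are 0.1875, 0.0625, 0.0625, 0.0625, 0.25, 0.125, 0.0625, 0.0625, 0.0625, 0.0625 (working shown to 4 dp, full precision carried).
Each pᵢ ln pᵢ term: 0.1875×(-1.6740)=-0.3139, 0.0625×(-2.7726)=-0.1733, 0.0625×(-2.7726)=-0.1733, 0.0625×(-2.7726)=-0.1733, 0.25×(-1.3863)=-0.3466, 0.125×(-2.0794)=-0.2599, 0.0625×(-2.7726)=-0.1733, 0.0625×(-2.7726)=-0.1733, 0.0625×(-2.7726)=-0.1733, 0.0625×(-2.7726)=-0.1733.
Sum = -2.1334, so H' = 2.13.

2.13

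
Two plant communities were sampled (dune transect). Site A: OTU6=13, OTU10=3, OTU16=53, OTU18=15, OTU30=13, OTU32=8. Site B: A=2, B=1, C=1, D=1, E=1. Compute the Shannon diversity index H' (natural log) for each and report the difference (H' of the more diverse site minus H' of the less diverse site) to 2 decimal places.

Site A: N=105, proportions 0.1238, 0.0286, 0.5048, 0.1429, 0.1238, 0.0762, giving H' = 1.4381 (working shown to 4 dp, full precision carried).
Site B: N=6, proportions 0.3333, 0.1667, 0.1667, 0.1667, 0.1667, giving H' = 1.5607.
Difference = |1.4381 − 1.5607| = 0.1226, i.e. 0.12 to 2 decimal places.

0.12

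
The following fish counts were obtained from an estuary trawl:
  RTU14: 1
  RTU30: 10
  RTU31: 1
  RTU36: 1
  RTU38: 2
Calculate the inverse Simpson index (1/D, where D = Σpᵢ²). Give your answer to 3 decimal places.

2.103

Total N = 1+10+1+1+2 = 15, so the proportions are 0.066667, 0.666667, 0.066667, 0.066667, 0.133333 (working shown to 6 dp, full precision carried).
D = 0.066667² + 0.666667² + 0.066667² + 0.066667² + 0.133333² = 0.004444 + 0.444444 + 0.004444 + 0.004444 + 0.017778 = 0.475556.
So 1/D = 2.10280, i.e. 2.103 to 3 decimal places.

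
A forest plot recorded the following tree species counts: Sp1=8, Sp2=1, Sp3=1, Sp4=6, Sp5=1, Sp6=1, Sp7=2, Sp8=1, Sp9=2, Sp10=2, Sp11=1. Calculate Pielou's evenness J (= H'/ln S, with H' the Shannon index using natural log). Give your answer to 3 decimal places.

0.853

Total N = 8+1+1+6+1+1+2+1+2+2+1 = 26, so the proportions are 0.30769, 0.03846, 0.03846, 0.23077, 0.03846, 0.03846, 0.07692, 0.03846, 0.07692, 0.07692, 0.03846 (working shown to 5 dp, full precision carried).
H' = −Σ pᵢ ln pᵢ = −((-0.36266) + (-0.12531) + (-0.12531) + (-0.33839) + (-0.12531) + (-0.12531) + (-0.19730) + (-0.12531) + (-0.19730) + (-0.19730) + (-0.12531)) = 2.04483.
With S = 11 species, ln S = 2.39790, so J = 2.04483/2.39790 = 0.85276, i.e. 0.853 to 3 decimal places.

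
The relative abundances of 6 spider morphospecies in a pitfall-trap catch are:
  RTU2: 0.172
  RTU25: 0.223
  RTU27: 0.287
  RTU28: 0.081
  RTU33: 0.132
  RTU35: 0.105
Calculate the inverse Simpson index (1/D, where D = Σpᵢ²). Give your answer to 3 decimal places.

D = 0.172² + 0.223² + 0.287² + 0.081² + 0.132² + 0.105² = 0.0295840 + 0.0497290 + 0.0823690 + 0.0065610 + 0.0174240 + 0.0110250 = 0.1966920 (working shown to 7 dp, full precision carried).
So 1/D = 5.08409, i.e. 5.084 to 3 decimal places.

5.084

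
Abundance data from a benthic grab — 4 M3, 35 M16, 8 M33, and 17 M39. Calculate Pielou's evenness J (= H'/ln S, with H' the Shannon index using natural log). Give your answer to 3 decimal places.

0.805

Total N = 4+35+8+17 = 64, so the proportions are 0.0625, 0.54688, 0.125, 0.26562 (working shown to 5 dp, full precision carried).
H' = −Σ pᵢ ln pᵢ = −((-0.17329) + (-0.33006) + (-0.25993) + (-0.35213)) = 1.11541.
With S = 4 species, ln S = 1.38629, so J = 1.11541/1.38629 = 0.80460, i.e. 0.805 to 3 decimal places.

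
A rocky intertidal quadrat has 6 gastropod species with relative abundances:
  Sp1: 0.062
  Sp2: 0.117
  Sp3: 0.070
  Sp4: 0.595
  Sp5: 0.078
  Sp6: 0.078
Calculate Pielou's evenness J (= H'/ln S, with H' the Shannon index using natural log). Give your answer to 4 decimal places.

H' = −Σ pᵢ ln pᵢ = −((-0.172398) + (-0.251033) + (-0.186148) + (-0.308920) + (-0.198982) + (-0.198982)) = 1.316463 (working shown to 6 dp, full precision carried).
With S = 6 species, ln S = 1.791759, so J = 1.316463/1.791759 = 0.734732, i.e. 0.7347 to 4 decimal places.

0.7347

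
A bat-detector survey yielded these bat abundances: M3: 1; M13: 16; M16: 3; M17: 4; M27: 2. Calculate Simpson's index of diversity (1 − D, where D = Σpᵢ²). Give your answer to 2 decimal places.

0.58

Total N = 1+16+3+4+2 = 26, so the proportions are 0.0385, 0.6154, 0.1154, 0.1538, 0.0769 (working shown to 4 dp, full precision carried).
D = 0.0385² + 0.6154² + 0.1154² + 0.1538² + 0.0769² = 0.0015 + 0.3787 + 0.0133 + 0.0237 + 0.0059 = 0.4231.
So 1 − D = 0.5769, i.e. 0.58 to 2 decimal places.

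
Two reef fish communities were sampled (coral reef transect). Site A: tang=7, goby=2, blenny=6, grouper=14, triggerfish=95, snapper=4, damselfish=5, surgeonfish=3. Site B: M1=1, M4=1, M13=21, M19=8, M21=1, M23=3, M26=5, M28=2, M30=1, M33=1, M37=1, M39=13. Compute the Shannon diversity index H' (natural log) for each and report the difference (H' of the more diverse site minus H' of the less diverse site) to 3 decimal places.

0.731

Site A: N=136, proportions 0.05147, 0.01471, 0.04412, 0.10294, 0.69853, 0.02941, 0.03676, 0.02206, giving H' = 1.14639 (working shown to 5 dp, full precision carried).
Site B: N=58, proportions 0.01724, 0.01724, 0.36207, 0.13793, 0.01724, 0.05172, 0.08621, 0.03448, 0.01724, 0.01724, 0.01724, 0.22414, giving H' = 1.87692.
Difference = |1.14639 − 1.87692| = 0.73053, i.e. 0.731 to 3 decimal places.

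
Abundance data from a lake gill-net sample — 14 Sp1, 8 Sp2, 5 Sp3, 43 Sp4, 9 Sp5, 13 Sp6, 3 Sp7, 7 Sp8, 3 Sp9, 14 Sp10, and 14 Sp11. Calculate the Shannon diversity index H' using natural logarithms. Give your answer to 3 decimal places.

Total N = 14+8+5+43+9+13+3+7+3+14+14 = 133, so the proportions are 0.10526, 0.06015, 0.03759, 0.32331, 0.06767, 0.09774, 0.02256, 0.05263, 0.02256, 0.10526, 0.10526 (working shown to 5 dp, full precision carried).
Each pᵢ ln pᵢ term: 0.10526×(-2.25129)=-0.23698, 0.06015×(-2.81091)=-0.16908, 0.03759×(-3.28091)=-0.12334, 0.32331×(-1.12915)=-0.36506, 0.06767×(-2.69312)=-0.18224, 0.09774×(-2.32540)=-0.22729, 0.02256×(-3.79174)=-0.08553, 0.05263×(-2.94444)=-0.15497, 0.02256×(-3.79174)=-0.08553, 0.10526×(-2.25129)=-0.23698, 0.10526×(-2.25129)=-0.23698.
Sum = -2.10398, so H' = 2.104.

2.104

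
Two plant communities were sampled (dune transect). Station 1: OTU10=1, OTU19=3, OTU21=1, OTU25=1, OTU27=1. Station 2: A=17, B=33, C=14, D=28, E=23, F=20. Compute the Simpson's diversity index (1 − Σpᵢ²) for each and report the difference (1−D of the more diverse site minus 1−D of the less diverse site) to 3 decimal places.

Station 1: N=7, proportions 0.14286, 0.42857, 0.14286, 0.14286, 0.14286, giving 1−D = 0.73469 (working shown to 5 dp, full precision carried).
Station 2: N=135, proportions 0.12593, 0.24444, 0.1037, 0.20741, 0.17037, 0.14815, giving 1−D = 0.81964.
Difference = |0.73469 − 0.81964| = 0.08495, i.e. 0.085 to 3 decimal places.

0.085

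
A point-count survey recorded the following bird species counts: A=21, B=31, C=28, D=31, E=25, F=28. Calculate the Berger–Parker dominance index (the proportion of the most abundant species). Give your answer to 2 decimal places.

Total N = 21+31+28+31+25+28 = 164, so the proportions are 0.128, 0.189, 0.1707, 0.189, 0.1524, 0.1707 (working shown to 4 dp, full precision carried).
The largest proportion is 0.189, i.e. d = 0.19 to 2 decimal places.

0.19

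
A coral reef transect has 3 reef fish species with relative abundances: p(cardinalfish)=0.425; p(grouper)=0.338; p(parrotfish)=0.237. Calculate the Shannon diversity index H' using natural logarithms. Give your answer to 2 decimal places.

Each pᵢ ln pᵢ term (working shown to 4 dp, full precision carried): 0.425×(-0.8557)=-0.3637, 0.338×(-1.0847)=-0.3666, 0.237×(-1.4397)=-0.3412.
Sum = -1.0715, so H' = 1.07.

1.07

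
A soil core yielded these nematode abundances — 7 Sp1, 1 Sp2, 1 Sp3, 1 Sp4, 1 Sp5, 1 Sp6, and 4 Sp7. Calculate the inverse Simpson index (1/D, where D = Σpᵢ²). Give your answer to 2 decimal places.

Total N = 7+1+1+1+1+1+4 = 16, so the proportions are 0.4375, 0.0625, 0.0625, 0.0625, 0.0625, 0.0625, 0.25 (working shown to 6 dp, full precision carried).
D = 0.4375² + 0.0625² + 0.0625² + 0.0625² + 0.0625² + 0.0625² + 0.25² = 0.191406 + 0.003906 + 0.003906 + 0.003906 + 0.003906 + 0.003906 + 0.062500 = 0.273438.
So 1/D = 3.6571, i.e. 3.66 to 2 decimal places.

3.66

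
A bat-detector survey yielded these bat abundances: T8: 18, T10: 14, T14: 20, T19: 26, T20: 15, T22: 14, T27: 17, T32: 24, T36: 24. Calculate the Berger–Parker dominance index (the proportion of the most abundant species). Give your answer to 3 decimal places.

0.151

Total N = 18+14+20+26+15+14+17+24+24 = 172, so the proportions are 0.10465, 0.0814, 0.11628, 0.15116, 0.08721, 0.0814, 0.09884, 0.13953, 0.13953 (working shown to 5 dp, full precision carried).
The largest proportion is 0.15116, i.e. d = 0.151 to 3 decimal places.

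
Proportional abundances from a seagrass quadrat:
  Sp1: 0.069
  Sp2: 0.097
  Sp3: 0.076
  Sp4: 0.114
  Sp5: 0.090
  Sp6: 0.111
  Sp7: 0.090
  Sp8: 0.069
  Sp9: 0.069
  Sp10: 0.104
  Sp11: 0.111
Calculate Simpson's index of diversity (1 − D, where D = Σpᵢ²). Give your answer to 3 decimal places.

D = 0.069² + 0.097² + 0.076² + 0.114² + 0.09² + 0.111² + 0.09² + 0.069² + 0.069² + 0.104² + 0.111² = 0.00476 + 0.00941 + 0.00578 + 0.01300 + 0.00810 + 0.01232 + 0.00810 + 0.00476 + 0.00476 + 0.01082 + 0.01232 = 0.09412 (working shown to 5 dp, full precision carried).
So 1 − D = 0.90588, i.e. 0.906 to 3 decimal places.

0.906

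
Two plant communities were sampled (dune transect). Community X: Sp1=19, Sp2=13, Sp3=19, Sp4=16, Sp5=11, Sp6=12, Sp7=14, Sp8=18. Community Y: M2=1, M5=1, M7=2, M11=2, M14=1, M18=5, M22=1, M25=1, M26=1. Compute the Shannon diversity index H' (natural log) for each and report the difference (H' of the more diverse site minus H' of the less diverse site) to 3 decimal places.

0.073

Community X: N=122, proportions 0.155738, 0.106557, 0.155738, 0.131148, 0.090164, 0.098361, 0.114754, 0.147541, giving H' = 2.060057 (working shown to 6 dp, full precision carried).
Community Y: N=15, proportions 0.066667, 0.066667, 0.133333, 0.133333, 0.066667, 0.333333, 0.066667, 0.066667, 0.066667, giving H' = 1.986732.
Difference = |2.060057 − 1.986732| = 0.073325, i.e. 0.073 to 3 decimal places.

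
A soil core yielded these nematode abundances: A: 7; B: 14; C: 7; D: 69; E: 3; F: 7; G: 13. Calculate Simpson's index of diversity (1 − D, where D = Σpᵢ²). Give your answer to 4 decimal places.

0.6332

Total N = 7+14+7+69+3+7+13 = 120, so the proportions are 0.058333, 0.116667, 0.058333, 0.575, 0.025, 0.058333, 0.108333 (working shown to 6 dp, full precision carried).
D = 0.058333² + 0.116667² + 0.058333² + 0.575² + 0.025² + 0.058333² + 0.108333² = 0.003403 + 0.013611 + 0.003403 + 0.330625 + 0.000625 + 0.003403 + 0.011736 = 0.366806.
So 1 − D = 0.633194, i.e. 0.6332 to 4 decimal places.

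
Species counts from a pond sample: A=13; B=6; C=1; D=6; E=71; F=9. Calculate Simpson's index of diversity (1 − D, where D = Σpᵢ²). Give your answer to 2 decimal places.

0.52

Total N = 13+6+1+6+71+9 = 106, so the proportions are 0.1226, 0.0566, 0.0094, 0.0566, 0.6698, 0.0849 (working shown to 4 dp, full precision carried).
D = 0.1226² + 0.0566² + 0.0094² + 0.0566² + 0.6698² + 0.0849² = 0.0150 + 0.0032 + 0.0001 + 0.0032 + 0.4486 + 0.0072 = 0.4774.
So 1 − D = 0.5226, i.e. 0.52 to 2 decimal places.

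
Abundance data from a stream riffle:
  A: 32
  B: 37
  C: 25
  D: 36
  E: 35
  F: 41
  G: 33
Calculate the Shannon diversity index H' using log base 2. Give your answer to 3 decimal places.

2.794

Total N = 32+37+25+36+35+41+33 = 239, so the proportions are 0.13389, 0.15481, 0.1046, 0.15063, 0.14644, 0.17155, 0.13808 (working shown to 5 dp, full precision carried).
Each pᵢ log₂ pᵢ term: 0.13389×(-2.90087)=-0.38840, 0.15481×(-2.69141)=-0.41666, 0.1046×(-3.25701)=-0.34069, 0.15063×(-2.73094)=-0.41136, 0.14644×(-2.77158)=-0.40588, 0.17155×(-2.54331)=-0.43630, 0.13808×(-2.85647)=-0.39441.
Sum = -2.79370, so H' = 2.794.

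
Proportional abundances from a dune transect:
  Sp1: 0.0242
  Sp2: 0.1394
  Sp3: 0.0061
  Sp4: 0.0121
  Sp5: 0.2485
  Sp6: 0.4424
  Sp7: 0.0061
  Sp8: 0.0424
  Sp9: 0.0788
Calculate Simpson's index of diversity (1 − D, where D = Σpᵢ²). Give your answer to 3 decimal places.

0.714

D = 0.0242² + 0.1394² + 0.0061² + 0.0121² + 0.2485² + 0.4424² + 0.0061² + 0.0424² + 0.0788² = 0.00059 + 0.01943 + 0.00004 + 0.00015 + 0.06175 + 0.19572 + 0.00004 + 0.00180 + 0.00621 = 0.28572 (working shown to 5 dp, full precision carried).
So 1 − D = 0.71428, i.e. 0.714 to 3 decimal places.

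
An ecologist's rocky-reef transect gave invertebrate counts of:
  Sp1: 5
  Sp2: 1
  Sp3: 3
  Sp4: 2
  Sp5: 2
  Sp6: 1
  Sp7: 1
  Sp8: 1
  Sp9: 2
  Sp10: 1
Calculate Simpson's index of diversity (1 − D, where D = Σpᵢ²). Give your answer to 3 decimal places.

Total N = 5+1+3+2+2+1+1+1+2+1 = 19, so the proportions are 0.26316, 0.05263, 0.15789, 0.10526, 0.10526, 0.05263, 0.05263, 0.05263, 0.10526, 0.05263 (working shown to 5 dp, full precision carried).
D = 0.26316² + 0.05263² + 0.15789² + 0.10526² + 0.10526² + 0.05263² + 0.05263² + 0.05263² + 0.10526² + 0.05263² = 0.06925 + 0.00277 + 0.02493 + 0.01108 + 0.01108 + 0.00277 + 0.00277 + 0.00277 + 0.01108 + 0.00277 = 0.14127.
So 1 − D = 0.85873, i.e. 0.859 to 3 decimal places.

0.859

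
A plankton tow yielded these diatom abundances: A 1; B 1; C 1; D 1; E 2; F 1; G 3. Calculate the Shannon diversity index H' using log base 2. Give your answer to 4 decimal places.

2.6464

Total N = 1+1+1+1+2+1+3 = 10, so the proportions are 0.1, 0.1, 0.1, 0.1, 0.2, 0.1, 0.3 (working shown to 6 dp, full precision carried).
Each pᵢ log₂ pᵢ term: 0.1×(-3.321928)=-0.332193, 0.1×(-3.321928)=-0.332193, 0.1×(-3.321928)=-0.332193, 0.1×(-3.321928)=-0.332193, 0.2×(-2.321928)=-0.464386, 0.1×(-3.321928)=-0.332193, 0.3×(-1.736966)=-0.521090.
Sum = -2.646439, so H' = 2.6464.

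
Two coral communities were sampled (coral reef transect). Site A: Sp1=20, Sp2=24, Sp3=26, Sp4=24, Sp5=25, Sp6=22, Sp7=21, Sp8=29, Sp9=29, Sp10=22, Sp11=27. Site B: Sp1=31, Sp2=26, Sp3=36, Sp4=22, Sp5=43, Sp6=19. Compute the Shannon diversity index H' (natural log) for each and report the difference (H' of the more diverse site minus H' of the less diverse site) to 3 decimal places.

0.637

Site A: N=269, proportions 0.07435, 0.08922, 0.09665, 0.08922, 0.09294, 0.08178, 0.07807, 0.10781, 0.10781, 0.08178, 0.10037, giving H' = 2.39071 (working shown to 5 dp, full precision carried).
Site B: N=177, proportions 0.17514, 0.14689, 0.20339, 0.12429, 0.24294, 0.10734, giving H' = 1.75327.
Difference = |2.39071 − 1.75327| = 0.63744, i.e. 0.637 to 3 decimal places.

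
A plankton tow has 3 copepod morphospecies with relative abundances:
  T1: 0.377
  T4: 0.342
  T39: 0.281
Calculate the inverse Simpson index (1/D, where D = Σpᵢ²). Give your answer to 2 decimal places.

2.96

D = 0.377² + 0.342² + 0.281² = 0.14213 + 0.11696 + 0.07896 = 0.33805 (working shown to 5 dp, full precision carried).
So 1/D = 2.9581, i.e. 2.96 to 2 decimal places.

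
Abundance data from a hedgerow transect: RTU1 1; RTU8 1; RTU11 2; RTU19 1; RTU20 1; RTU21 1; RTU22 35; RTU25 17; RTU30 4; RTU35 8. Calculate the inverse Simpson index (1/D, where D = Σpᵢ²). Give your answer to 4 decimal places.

3.1447

Total N = 1+1+2+1+1+1+35+17+4+8 = 71, so the proportions are 0.0140845, 0.0140845, 0.028169, 0.0140845, 0.0140845, 0.0140845, 0.4929577, 0.2394366, 0.056338, 0.1126761 (working shown to 7 dp, full precision carried).
D = 0.0140845² + 0.0140845² + 0.028169² + 0.0140845² + 0.0140845² + 0.0140845² + 0.4929577² + 0.2394366² + 0.056338² + 0.1126761² = 0.0001984 + 0.0001984 + 0.0007935 + 0.0001984 + 0.0001984 + 0.0001984 + 0.2430073 + 0.0573299 + 0.0031740 + 0.0126959 = 0.3179925.
So 1/D = 3.144729, i.e. 3.1447 to 4 decimal places.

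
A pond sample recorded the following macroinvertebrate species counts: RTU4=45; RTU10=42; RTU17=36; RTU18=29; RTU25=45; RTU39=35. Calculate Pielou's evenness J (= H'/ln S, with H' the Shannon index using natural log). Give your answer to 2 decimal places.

Total N = 45+42+36+29+45+35 = 232, so the proportions are 0.194, 0.181, 0.1552, 0.125, 0.194, 0.1509 (working shown to 4 dp, full precision carried).
H' = −Σ pᵢ ln pᵢ = −((-0.3181) + (-0.3094) + (-0.2891) + (-0.2599) + (-0.3181) + (-0.2853)) = 1.7800.
With S = 6 species, ln S = 1.7918, so J = 1.7800/1.7918 = 0.9935, i.e. 0.99 to 2 decimal places.

0.99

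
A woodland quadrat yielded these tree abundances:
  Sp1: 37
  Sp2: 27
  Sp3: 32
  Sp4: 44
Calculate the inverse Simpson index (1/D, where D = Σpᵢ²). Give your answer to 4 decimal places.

3.8750

Total N = 37+27+32+44 = 140, so the proportions are 0.26428571, 0.19285714, 0.22857143, 0.31428571 (working shown to 8 dp, full precision carried).
D = 0.26428571² + 0.19285714² + 0.22857143² + 0.31428571² = 0.06984694 + 0.03719388 + 0.05224490 + 0.09877551 = 0.25806122.
So 1/D = 3.875049, i.e. 3.8750 to 4 decimal places.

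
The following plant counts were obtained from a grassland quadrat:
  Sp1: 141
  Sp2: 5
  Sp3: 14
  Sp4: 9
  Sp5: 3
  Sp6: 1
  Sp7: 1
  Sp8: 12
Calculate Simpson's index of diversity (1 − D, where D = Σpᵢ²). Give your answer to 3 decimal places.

0.412

Total N = 141+5+14+9+3+1+1+12 = 186, so the proportions are 0.75806, 0.02688, 0.07527, 0.04839, 0.01613, 0.00538, 0.00538, 0.06452 (working shown to 5 dp, full precision carried).
D = 0.75806² + 0.02688² + 0.07527² + 0.04839² + 0.01613² + 0.00538² + 0.00538² + 0.06452² = 0.57466 + 0.00072 + 0.00567 + 0.00234 + 0.00026 + 0.00003 + 0.00003 + 0.00416 = 0.58787.
So 1 − D = 0.41213, i.e. 0.412 to 3 decimal places.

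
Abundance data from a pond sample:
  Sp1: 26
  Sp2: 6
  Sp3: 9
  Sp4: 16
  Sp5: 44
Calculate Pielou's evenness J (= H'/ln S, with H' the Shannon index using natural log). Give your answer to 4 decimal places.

Total N = 26+6+9+16+44 = 101, so the proportions are 0.257426, 0.059406, 0.089109, 0.158416, 0.435644 (working shown to 6 dp, full precision carried).
H' = −Σ pᵢ ln pᵢ = −((-0.349333) + (-0.167724) + (-0.215456) + (-0.291886) + (-0.361990)) = 1.386389.
With S = 5 species, ln S = 1.609438, so J = 1.386389/1.609438 = 0.861412, i.e. 0.8614 to 4 decimal places.

0.8614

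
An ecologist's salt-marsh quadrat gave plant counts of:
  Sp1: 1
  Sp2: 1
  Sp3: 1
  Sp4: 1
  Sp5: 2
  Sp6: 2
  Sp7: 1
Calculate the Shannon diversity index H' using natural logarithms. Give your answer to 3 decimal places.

Total N = 1+1+1+1+2+2+1 = 9, so the proportions are 0.11111, 0.11111, 0.11111, 0.11111, 0.22222, 0.22222, 0.11111 (working shown to 5 dp, full precision carried).
Each pᵢ ln pᵢ term: 0.11111×(-2.19722)=-0.24414, 0.11111×(-2.19722)=-0.24414, 0.11111×(-2.19722)=-0.24414, 0.11111×(-2.19722)=-0.24414, 0.22222×(-1.50408)=-0.33424, 0.22222×(-1.50408)=-0.33424, 0.11111×(-2.19722)=-0.24414.
Sum = -1.88916, so H' = 1.889.

1.889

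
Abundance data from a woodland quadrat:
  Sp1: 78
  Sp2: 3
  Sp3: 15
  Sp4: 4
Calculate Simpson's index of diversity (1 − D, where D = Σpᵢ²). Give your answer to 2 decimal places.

Total N = 78+3+15+4 = 100, so the proportions are 0.78, 0.03, 0.15, 0.04 (working shown to 4 dp, full precision carried).
D = 0.78² + 0.03² + 0.15² + 0.04² = 0.6084 + 0.0009 + 0.0225 + 0.0016 = 0.6334.
So 1 − D = 0.3666, i.e. 0.37 to 2 decimal places.

0.37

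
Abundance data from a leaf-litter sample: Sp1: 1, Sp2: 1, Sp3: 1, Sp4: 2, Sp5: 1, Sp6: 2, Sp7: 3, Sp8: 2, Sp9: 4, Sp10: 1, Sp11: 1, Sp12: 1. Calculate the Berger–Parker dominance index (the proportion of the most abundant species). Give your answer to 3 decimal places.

Total N = 1+1+1+2+1+2+3+2+4+1+1+1 = 20, so the proportions are 0.05, 0.05, 0.05, 0.1, 0.05, 0.1, 0.15, 0.1, 0.2, 0.05, 0.05, 0.05 (working shown to 5 dp, full precision carried).
The largest proportion is 0.2, i.e. d = 0.200 to 3 decimal places.

0.200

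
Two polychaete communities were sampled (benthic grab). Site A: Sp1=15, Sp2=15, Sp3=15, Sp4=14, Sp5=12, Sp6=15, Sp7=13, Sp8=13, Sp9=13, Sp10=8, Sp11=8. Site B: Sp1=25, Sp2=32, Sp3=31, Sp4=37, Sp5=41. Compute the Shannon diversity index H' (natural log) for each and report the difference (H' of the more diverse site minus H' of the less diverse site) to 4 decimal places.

Site A: N=141, proportions 0.10638298, 0.10638298, 0.10638298, 0.09929078, 0.08510638, 0.10638298, 0.09219858, 0.09219858, 0.09219858, 0.05673759, 0.05673759, giving H' = 2.37746355 (working shown to 8 dp, full precision carried).
Site B: N=166, proportions 0.15060241, 0.19277108, 0.18674699, 0.22289157, 0.24698795, giving H' = 1.59578619.
Difference = |2.37746355 − 1.59578619| = 0.78167736, i.e. 0.7817 to 4 decimal places.

0.7817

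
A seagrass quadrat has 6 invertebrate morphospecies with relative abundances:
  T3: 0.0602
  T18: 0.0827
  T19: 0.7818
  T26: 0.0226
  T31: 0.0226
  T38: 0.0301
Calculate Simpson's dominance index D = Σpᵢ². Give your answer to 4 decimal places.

0.6236

D = 0.0602² + 0.0827² + 0.7818² + 0.0226² + 0.0226² + 0.0301² = 0.003624 + 0.006839 + 0.611211 + 0.000511 + 0.000511 + 0.000906 = 0.623602 (working shown to 6 dp, full precision carried).
To 4 decimal places, D = 0.6236.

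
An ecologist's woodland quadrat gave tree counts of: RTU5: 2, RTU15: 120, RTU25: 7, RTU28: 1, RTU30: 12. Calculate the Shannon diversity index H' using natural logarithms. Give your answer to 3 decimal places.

Total N = 2+120+7+1+12 = 142, so the proportions are 0.01408, 0.84507, 0.0493, 0.00704, 0.08451 (working shown to 5 dp, full precision carried).
Each pᵢ ln pᵢ term: 0.01408×(-4.26268)=-0.06004, 0.84507×(-0.16834)=-0.14226, 0.0493×(-3.00992)=-0.14838, 0.00704×(-4.95583)=-0.03490, 0.08451×(-2.47092)=-0.20881.
Sum = -0.59438, so H' = 0.594.

0.594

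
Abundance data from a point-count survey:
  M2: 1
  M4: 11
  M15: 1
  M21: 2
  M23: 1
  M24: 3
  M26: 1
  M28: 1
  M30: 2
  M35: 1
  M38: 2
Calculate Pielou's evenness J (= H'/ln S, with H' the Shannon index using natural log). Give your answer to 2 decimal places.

Total N = 1+11+1+2+1+3+1+1+2+1+2 = 26, so the proportions are 0.0385, 0.4231, 0.0385, 0.0769, 0.0385, 0.1154, 0.0385, 0.0385, 0.0769, 0.0385, 0.0769 (working shown to 4 dp, full precision carried).
H' = −Σ pᵢ ln pᵢ = −((-0.1253) + (-0.3639) + (-0.1253) + (-0.1973) + (-0.1253) + (-0.2492) + (-0.1253) + (-0.1253) + (-0.1973) + (-0.1253) + (-0.1973)) = 1.9569.
With S = 11 species, ln S = 2.3979, so J = 1.9569/2.3979 = 0.8161, i.e. 0.82 to 2 decimal places.

0.82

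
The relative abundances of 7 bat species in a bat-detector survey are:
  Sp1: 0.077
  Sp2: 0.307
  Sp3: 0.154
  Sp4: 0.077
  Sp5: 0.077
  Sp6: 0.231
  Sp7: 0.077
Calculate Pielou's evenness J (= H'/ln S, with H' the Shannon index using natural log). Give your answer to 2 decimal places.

0.91

H' = −Σ pᵢ ln pᵢ = −((-0.1974) + (-0.3625) + (-0.2881) + (-0.1974) + (-0.1974) + (-0.3385) + (-0.1974)) = 1.7788 (working shown to 4 dp, full precision carried).
With S = 7 species, ln S = 1.9459, so J = 1.7788/1.9459 = 0.9141, i.e. 0.91 to 2 decimal places.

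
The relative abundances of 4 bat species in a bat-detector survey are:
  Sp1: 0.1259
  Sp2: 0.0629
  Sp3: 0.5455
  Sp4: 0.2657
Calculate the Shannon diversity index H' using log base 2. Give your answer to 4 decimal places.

Each pᵢ log₂ pᵢ term (working shown to 6 dp, full precision carried): 0.1259×(-2.989650)=-0.376397, 0.0629×(-3.990796)=-0.251021, 0.5455×(-0.874349)=-0.476957, 0.2657×(-1.912130)=-0.508053.
Sum = -1.612428, so H' = 1.6124.

1.6124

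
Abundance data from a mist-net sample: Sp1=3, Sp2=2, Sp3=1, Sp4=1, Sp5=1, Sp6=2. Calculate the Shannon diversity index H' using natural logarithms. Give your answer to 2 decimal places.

1.70

Total N = 3+2+1+1+1+2 = 10, so the proportions are 0.3, 0.2, 0.1, 0.1, 0.1, 0.2 (working shown to 4 dp, full precision carried).
Each pᵢ ln pᵢ term: 0.3×(-1.2040)=-0.3612, 0.2×(-1.6094)=-0.3219, 0.1×(-2.3026)=-0.2303, 0.1×(-2.3026)=-0.2303, 0.1×(-2.3026)=-0.2303, 0.2×(-1.6094)=-0.3219.
Sum = -1.6957, so H' = 1.70.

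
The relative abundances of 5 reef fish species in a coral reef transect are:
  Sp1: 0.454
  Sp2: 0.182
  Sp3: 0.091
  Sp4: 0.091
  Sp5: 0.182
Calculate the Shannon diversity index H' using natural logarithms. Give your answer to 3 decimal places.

1.415

Each pᵢ ln pᵢ term (working shown to 5 dp, full precision carried): 0.454×(-0.78966)=-0.35850, 0.182×(-1.70375)=-0.31008, 0.091×(-2.39690)=-0.21812, 0.091×(-2.39690)=-0.21812, 0.182×(-1.70375)=-0.31008.
Sum = -1.41490, so H' = 1.415.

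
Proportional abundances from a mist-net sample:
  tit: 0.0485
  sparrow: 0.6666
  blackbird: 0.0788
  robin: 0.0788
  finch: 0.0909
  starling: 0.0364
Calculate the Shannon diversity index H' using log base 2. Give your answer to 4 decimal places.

1.6679

Each pᵢ log₂ pᵢ term (working shown to 7 dp, full precision carried): 0.0485×(-4.3658714)=-0.2117448, 0.6666×(-0.5851068)=-0.3900322, 0.0788×(-3.6656606)=-0.2888541, 0.0788×(-3.6656606)=-0.2888541, 0.0909×(-3.4595759)=-0.3144754, 0.0364×(-4.7799177)=-0.1739890.
Sum = -1.6679495, so H' = 1.6679.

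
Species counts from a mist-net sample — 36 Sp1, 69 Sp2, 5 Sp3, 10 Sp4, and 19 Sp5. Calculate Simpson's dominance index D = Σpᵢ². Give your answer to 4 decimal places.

Total N = 36+69+5+10+19 = 139, so the proportions are 0.258993, 0.496403, 0.035971, 0.071942, 0.136691 (working shown to 6 dp, full precision carried).
D = 0.258993² + 0.496403² + 0.035971² + 0.071942² + 0.136691² = 0.067077 + 0.246416 + 0.001294 + 0.005176 + 0.018684 = 0.338647.
To 4 decimal places, D = 0.3386.

0.3386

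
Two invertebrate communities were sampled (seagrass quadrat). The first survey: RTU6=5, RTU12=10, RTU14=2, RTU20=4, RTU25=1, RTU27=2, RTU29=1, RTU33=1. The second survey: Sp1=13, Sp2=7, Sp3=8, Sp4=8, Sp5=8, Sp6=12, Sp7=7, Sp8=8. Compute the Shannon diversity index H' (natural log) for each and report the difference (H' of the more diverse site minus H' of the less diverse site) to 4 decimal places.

The first survey: N=26, proportions 0.19230769, 0.38461538, 0.07692308, 0.15384615, 0.03846154, 0.07692308, 0.03846154, 0.03846154, giving H' = 1.74306551 (working shown to 8 dp, full precision carried).
The second survey: N=71, proportions 0.18309859, 0.09859155, 0.11267606, 0.11267606, 0.11267606, 0.16901408, 0.09859155, 0.11267606, giving H' = 2.05214336.
Difference = |1.74306551 − 2.05214336| = 0.30907785, i.e. 0.3091 to 4 decimal places.

0.3091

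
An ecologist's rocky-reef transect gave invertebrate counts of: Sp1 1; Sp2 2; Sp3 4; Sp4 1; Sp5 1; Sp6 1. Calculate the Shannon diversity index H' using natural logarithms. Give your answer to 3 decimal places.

Total N = 1+2+4+1+1+1 = 10, so the proportions are 0.1, 0.2, 0.4, 0.1, 0.1, 0.1 (working shown to 5 dp, full precision carried).
Each pᵢ ln pᵢ term: 0.1×(-2.30259)=-0.23026, 0.2×(-1.60944)=-0.32189, 0.4×(-0.91629)=-0.36652, 0.1×(-2.30259)=-0.23026, 0.1×(-2.30259)=-0.23026, 0.1×(-2.30259)=-0.23026.
Sum = -1.60944, so H' = 1.609.

1.609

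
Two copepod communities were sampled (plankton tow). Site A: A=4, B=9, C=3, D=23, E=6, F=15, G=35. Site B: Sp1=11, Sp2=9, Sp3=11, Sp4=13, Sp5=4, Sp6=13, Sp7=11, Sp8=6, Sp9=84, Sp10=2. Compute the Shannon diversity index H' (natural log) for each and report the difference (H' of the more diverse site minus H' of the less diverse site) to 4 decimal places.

Site A: N=95, proportions 0.042105, 0.094737, 0.031579, 0.242105, 0.063158, 0.157895, 0.368421, giving H' = 1.642920 (working shown to 6 dp, full precision carried).
Site B: N=164, proportions 0.067073, 0.054878, 0.067073, 0.079268, 0.02439, 0.079268, 0.067073, 0.036585, 0.512195, 0.012195, giving H' = 1.712885.
Difference = |1.642920 − 1.712885| = 0.069965, i.e. 0.0700 to 4 decimal places.

0.0700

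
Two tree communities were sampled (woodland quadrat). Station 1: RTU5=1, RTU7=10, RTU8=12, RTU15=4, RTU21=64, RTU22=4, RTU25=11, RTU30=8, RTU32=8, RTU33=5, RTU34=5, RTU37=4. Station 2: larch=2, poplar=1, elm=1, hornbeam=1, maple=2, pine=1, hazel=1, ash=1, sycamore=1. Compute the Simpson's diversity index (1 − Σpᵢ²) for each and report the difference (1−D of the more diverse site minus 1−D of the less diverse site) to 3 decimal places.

0.129

Station 1: N=136, proportions 0.00735, 0.07353, 0.08824, 0.02941, 0.47059, 0.02941, 0.08088, 0.05882, 0.05882, 0.03676, 0.03676, 0.02941, giving 1−D = 0.74654 (working shown to 5 dp, full precision carried).
Station 2: N=11, proportions 0.18182, 0.09091, 0.09091, 0.09091, 0.18182, 0.09091, 0.09091, 0.09091, 0.09091, giving 1−D = 0.87603.
Difference = |0.74654 − 0.87603| = 0.12949, i.e. 0.129 to 3 decimal places.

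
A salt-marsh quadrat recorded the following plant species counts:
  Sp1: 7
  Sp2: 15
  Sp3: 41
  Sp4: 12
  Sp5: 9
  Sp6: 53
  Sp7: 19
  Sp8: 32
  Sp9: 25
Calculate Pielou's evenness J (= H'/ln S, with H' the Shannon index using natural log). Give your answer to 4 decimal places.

0.9148

Total N = 7+15+41+12+9+53+19+32+25 = 213, so the proportions are 0.032864, 0.070423, 0.192488, 0.056338, 0.042254, 0.248826, 0.089202, 0.150235, 0.117371 (working shown to 6 dp, full precision carried).
H' = −Σ pᵢ ln pᵢ = −((-0.112243) + (-0.186848) + (-0.317167) + (-0.162050) + (-0.133693) + (-0.346117) + (-0.215588) + (-0.284778) + (-0.251457)) = 2.009941.
With S = 9 species, ln S = 2.197225, so J = 2.009941/2.197225 = 0.914764, i.e. 0.9148 to 4 decimal places.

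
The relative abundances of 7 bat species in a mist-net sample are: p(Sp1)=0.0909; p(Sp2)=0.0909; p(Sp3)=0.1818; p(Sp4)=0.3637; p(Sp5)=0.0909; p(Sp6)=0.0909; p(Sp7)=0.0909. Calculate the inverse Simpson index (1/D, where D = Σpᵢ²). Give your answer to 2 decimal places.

D = 0.0909² + 0.0909² + 0.1818² + 0.3637² + 0.0909² + 0.0909² + 0.0909² = 0.008263 + 0.008263 + 0.033051 + 0.132278 + 0.008263 + 0.008263 + 0.008263 = 0.206643 (working shown to 6 dp, full precision carried).
So 1/D = 4.8393, i.e. 4.84 to 2 decimal places.

4.84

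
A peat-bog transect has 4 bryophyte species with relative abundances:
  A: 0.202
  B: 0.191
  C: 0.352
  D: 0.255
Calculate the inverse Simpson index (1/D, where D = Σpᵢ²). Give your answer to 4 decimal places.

D = 0.202² + 0.191² + 0.352² + 0.255² = 0.04080400 + 0.03648100 + 0.12390400 + 0.06502500 = 0.26621400 (working shown to 8 dp, full precision carried).
So 1/D = 3.756376, i.e. 3.7564 to 4 decimal places.

3.7564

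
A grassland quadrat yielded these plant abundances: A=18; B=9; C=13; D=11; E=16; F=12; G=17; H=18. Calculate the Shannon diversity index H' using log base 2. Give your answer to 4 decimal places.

Total N = 18+9+13+11+16+12+17+18 = 114, so the proportions are 0.157895, 0.078947, 0.114035, 0.096491, 0.140351, 0.105263, 0.149123, 0.157895 (working shown to 6 dp, full precision carried).
Each pᵢ log₂ pᵢ term: 0.157895×(-2.662965)=-0.420468, 0.078947×(-3.662965)=-0.289181, 0.114035×(-3.132450)=-0.357209, 0.096491×(-3.373458)=-0.325509, 0.140351×(-2.832890)=-0.397599, 0.105263×(-3.247928)=-0.341887, 0.149123×(-2.745427)=-0.409406, 0.157895×(-2.662965)=-0.420468.
Sum = -2.961728, so H' = 2.9617.

2.9617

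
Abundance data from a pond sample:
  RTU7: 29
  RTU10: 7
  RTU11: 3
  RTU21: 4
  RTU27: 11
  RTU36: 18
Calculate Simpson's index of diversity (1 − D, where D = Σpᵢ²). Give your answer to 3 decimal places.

Total N = 29+7+3+4+11+18 = 72, so the proportions are 0.40278, 0.09722, 0.04167, 0.05556, 0.15278, 0.25 (working shown to 5 dp, full precision carried).
D = 0.40278² + 0.09722² + 0.04167² + 0.05556² + 0.15278² + 0.25² = 0.16223 + 0.00945 + 0.00174 + 0.00309 + 0.02334 + 0.06250 = 0.26235.
So 1 − D = 0.73765, i.e. 0.738 to 3 decimal places.

0.738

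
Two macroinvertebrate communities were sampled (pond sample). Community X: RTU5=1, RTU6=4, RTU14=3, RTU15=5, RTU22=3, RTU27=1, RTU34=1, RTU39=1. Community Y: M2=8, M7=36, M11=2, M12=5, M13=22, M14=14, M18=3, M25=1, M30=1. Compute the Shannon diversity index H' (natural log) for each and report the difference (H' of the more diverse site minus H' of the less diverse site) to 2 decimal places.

Community X: N=19, proportions 0.0526, 0.2105, 0.1579, 0.2632, 0.1579, 0.0526, 0.0526, 0.0526, giving H' = 1.8821 (working shown to 4 dp, full precision carried).
Community Y: N=92, proportions 0.087, 0.3913, 0.0217, 0.0543, 0.2391, 0.1522, 0.0326, 0.0109, 0.0109, giving H' = 1.6596.
Difference = |1.8821 − 1.6596| = 0.2225, i.e. 0.22 to 2 decimal places.

0.22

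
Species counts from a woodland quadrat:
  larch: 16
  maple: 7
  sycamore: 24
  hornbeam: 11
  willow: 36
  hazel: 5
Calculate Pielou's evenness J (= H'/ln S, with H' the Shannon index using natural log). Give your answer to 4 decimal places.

Total N = 16+7+24+11+36+5 = 99, so the proportions are 0.161616, 0.070707, 0.242424, 0.111111, 0.363636, 0.050505 (working shown to 6 dp, full precision carried).
H' = −Σ pᵢ ln pᵢ = −((-0.294550) + (-0.187318) + (-0.343531) + (-0.244136) + (-0.367855) + (-0.150792)) = 1.588182.
With S = 6 species, ln S = 1.791759, so J = 1.588182/1.791759 = 0.886382, i.e. 0.8864 to 4 decimal places.

0.8864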